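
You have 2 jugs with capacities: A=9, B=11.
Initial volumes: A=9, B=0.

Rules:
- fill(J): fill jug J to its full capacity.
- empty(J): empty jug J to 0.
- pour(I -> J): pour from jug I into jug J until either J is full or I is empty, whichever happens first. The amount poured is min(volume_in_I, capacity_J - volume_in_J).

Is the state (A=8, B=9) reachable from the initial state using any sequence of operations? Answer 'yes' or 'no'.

Answer: no

Derivation:
BFS explored all 40 reachable states.
Reachable set includes: (0,0), (0,1), (0,2), (0,3), (0,4), (0,5), (0,6), (0,7), (0,8), (0,9), (0,10), (0,11) ...
Target (A=8, B=9) not in reachable set → no.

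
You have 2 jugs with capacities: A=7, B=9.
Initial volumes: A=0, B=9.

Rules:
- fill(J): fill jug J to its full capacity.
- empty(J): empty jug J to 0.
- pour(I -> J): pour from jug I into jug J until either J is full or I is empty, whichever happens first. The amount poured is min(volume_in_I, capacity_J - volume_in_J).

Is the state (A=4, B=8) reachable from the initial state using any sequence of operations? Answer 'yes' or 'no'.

BFS explored all 32 reachable states.
Reachable set includes: (0,0), (0,1), (0,2), (0,3), (0,4), (0,5), (0,6), (0,7), (0,8), (0,9), (1,0), (1,9) ...
Target (A=4, B=8) not in reachable set → no.

Answer: no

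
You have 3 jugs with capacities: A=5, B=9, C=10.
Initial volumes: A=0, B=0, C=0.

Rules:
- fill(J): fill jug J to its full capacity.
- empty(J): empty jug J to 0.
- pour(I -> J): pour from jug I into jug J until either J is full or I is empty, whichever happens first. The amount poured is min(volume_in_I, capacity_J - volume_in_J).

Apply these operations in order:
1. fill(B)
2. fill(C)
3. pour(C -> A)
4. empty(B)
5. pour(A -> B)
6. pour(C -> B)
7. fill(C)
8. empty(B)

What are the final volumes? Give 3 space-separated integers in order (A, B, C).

Answer: 0 0 10

Derivation:
Step 1: fill(B) -> (A=0 B=9 C=0)
Step 2: fill(C) -> (A=0 B=9 C=10)
Step 3: pour(C -> A) -> (A=5 B=9 C=5)
Step 4: empty(B) -> (A=5 B=0 C=5)
Step 5: pour(A -> B) -> (A=0 B=5 C=5)
Step 6: pour(C -> B) -> (A=0 B=9 C=1)
Step 7: fill(C) -> (A=0 B=9 C=10)
Step 8: empty(B) -> (A=0 B=0 C=10)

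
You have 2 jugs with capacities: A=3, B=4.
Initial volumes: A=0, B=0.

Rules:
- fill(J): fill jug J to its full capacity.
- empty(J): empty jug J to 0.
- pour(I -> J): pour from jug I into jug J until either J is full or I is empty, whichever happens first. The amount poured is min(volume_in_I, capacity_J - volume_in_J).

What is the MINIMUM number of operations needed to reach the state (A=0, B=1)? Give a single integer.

BFS from (A=0, B=0). One shortest path:
  1. fill(B) -> (A=0 B=4)
  2. pour(B -> A) -> (A=3 B=1)
  3. empty(A) -> (A=0 B=1)
Reached target in 3 moves.

Answer: 3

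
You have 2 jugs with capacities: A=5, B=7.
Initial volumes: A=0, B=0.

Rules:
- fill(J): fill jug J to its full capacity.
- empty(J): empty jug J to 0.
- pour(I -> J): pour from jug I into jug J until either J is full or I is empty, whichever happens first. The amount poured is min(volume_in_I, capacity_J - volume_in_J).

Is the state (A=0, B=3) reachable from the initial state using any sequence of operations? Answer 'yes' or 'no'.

Answer: yes

Derivation:
BFS from (A=0, B=0):
  1. fill(A) -> (A=5 B=0)
  2. pour(A -> B) -> (A=0 B=5)
  3. fill(A) -> (A=5 B=5)
  4. pour(A -> B) -> (A=3 B=7)
  5. empty(B) -> (A=3 B=0)
  6. pour(A -> B) -> (A=0 B=3)
Target reached → yes.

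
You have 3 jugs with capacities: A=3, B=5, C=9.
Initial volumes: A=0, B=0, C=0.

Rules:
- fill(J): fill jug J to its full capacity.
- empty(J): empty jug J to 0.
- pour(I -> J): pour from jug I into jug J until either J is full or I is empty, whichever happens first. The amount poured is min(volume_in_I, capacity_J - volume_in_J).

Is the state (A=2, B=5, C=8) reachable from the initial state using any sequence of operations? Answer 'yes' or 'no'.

Answer: yes

Derivation:
BFS from (A=0, B=0, C=0):
  1. fill(B) -> (A=0 B=5 C=0)
  2. pour(B -> A) -> (A=3 B=2 C=0)
  3. pour(A -> C) -> (A=0 B=2 C=3)
  4. pour(B -> A) -> (A=2 B=0 C=3)
  5. fill(B) -> (A=2 B=5 C=3)
  6. pour(B -> C) -> (A=2 B=0 C=8)
  7. fill(B) -> (A=2 B=5 C=8)
Target reached → yes.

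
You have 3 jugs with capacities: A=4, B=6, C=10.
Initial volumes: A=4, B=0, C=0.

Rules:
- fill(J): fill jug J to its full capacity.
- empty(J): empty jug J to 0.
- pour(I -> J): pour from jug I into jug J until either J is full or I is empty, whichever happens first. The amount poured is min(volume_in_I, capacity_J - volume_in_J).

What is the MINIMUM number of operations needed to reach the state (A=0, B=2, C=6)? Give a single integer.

Answer: 5

Derivation:
BFS from (A=4, B=0, C=0). One shortest path:
  1. pour(A -> B) -> (A=0 B=4 C=0)
  2. fill(A) -> (A=4 B=4 C=0)
  3. pour(A -> B) -> (A=2 B=6 C=0)
  4. pour(B -> C) -> (A=2 B=0 C=6)
  5. pour(A -> B) -> (A=0 B=2 C=6)
Reached target in 5 moves.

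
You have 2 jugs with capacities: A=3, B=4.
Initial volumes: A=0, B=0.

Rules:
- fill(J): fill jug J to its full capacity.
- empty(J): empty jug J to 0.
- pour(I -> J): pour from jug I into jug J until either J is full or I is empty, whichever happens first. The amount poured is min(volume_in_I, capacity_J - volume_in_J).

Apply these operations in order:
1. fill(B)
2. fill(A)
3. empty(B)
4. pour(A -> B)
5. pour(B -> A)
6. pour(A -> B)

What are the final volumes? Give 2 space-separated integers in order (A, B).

Answer: 0 3

Derivation:
Step 1: fill(B) -> (A=0 B=4)
Step 2: fill(A) -> (A=3 B=4)
Step 3: empty(B) -> (A=3 B=0)
Step 4: pour(A -> B) -> (A=0 B=3)
Step 5: pour(B -> A) -> (A=3 B=0)
Step 6: pour(A -> B) -> (A=0 B=3)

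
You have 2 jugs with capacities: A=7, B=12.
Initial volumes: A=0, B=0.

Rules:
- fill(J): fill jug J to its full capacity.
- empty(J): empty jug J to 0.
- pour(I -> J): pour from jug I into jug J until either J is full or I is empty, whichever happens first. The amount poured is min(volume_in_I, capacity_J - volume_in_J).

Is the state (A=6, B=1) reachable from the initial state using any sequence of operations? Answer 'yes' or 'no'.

BFS explored all 38 reachable states.
Reachable set includes: (0,0), (0,1), (0,2), (0,3), (0,4), (0,5), (0,6), (0,7), (0,8), (0,9), (0,10), (0,11) ...
Target (A=6, B=1) not in reachable set → no.

Answer: no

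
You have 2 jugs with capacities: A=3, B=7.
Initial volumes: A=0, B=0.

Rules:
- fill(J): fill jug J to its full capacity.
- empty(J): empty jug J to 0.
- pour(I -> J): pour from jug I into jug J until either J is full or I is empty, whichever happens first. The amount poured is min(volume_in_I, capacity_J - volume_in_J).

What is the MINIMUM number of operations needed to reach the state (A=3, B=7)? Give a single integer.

BFS from (A=0, B=0). One shortest path:
  1. fill(A) -> (A=3 B=0)
  2. fill(B) -> (A=3 B=7)
Reached target in 2 moves.

Answer: 2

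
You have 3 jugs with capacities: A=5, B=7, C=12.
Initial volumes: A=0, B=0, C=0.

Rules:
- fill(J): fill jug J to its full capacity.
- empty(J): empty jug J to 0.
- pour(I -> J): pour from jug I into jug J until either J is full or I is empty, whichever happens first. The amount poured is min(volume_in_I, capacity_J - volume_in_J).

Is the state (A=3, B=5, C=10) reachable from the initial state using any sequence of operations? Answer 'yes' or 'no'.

Answer: no

Derivation:
BFS explored all 360 reachable states.
Reachable set includes: (0,0,0), (0,0,1), (0,0,2), (0,0,3), (0,0,4), (0,0,5), (0,0,6), (0,0,7), (0,0,8), (0,0,9), (0,0,10), (0,0,11) ...
Target (A=3, B=5, C=10) not in reachable set → no.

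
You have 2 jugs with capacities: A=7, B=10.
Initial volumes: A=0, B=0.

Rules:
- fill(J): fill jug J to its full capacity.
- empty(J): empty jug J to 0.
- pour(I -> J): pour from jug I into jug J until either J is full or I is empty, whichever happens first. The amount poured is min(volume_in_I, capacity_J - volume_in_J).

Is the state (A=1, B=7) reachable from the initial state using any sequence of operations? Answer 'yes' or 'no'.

Answer: no

Derivation:
BFS explored all 34 reachable states.
Reachable set includes: (0,0), (0,1), (0,2), (0,3), (0,4), (0,5), (0,6), (0,7), (0,8), (0,9), (0,10), (1,0) ...
Target (A=1, B=7) not in reachable set → no.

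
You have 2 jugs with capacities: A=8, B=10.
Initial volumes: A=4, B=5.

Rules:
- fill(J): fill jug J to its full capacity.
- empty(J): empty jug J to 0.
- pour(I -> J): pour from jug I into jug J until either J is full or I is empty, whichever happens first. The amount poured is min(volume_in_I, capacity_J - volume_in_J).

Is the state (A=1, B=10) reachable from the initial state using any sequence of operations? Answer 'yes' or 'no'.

BFS from (A=4, B=5):
  1. pour(B -> A) -> (A=8 B=1)
  2. empty(A) -> (A=0 B=1)
  3. pour(B -> A) -> (A=1 B=0)
  4. fill(B) -> (A=1 B=10)
Target reached → yes.

Answer: yes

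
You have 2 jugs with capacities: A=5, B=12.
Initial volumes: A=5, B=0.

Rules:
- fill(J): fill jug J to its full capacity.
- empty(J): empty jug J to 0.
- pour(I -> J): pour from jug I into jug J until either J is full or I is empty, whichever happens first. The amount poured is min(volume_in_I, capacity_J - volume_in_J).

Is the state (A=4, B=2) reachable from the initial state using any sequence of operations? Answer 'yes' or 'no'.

BFS explored all 34 reachable states.
Reachable set includes: (0,0), (0,1), (0,2), (0,3), (0,4), (0,5), (0,6), (0,7), (0,8), (0,9), (0,10), (0,11) ...
Target (A=4, B=2) not in reachable set → no.

Answer: no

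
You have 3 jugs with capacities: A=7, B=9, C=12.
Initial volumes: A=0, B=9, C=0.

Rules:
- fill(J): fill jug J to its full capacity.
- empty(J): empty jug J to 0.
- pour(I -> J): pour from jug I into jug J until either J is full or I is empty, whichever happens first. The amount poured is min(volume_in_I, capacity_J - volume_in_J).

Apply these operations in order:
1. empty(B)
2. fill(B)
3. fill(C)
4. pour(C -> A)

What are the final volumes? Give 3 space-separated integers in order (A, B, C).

Step 1: empty(B) -> (A=0 B=0 C=0)
Step 2: fill(B) -> (A=0 B=9 C=0)
Step 3: fill(C) -> (A=0 B=9 C=12)
Step 4: pour(C -> A) -> (A=7 B=9 C=5)

Answer: 7 9 5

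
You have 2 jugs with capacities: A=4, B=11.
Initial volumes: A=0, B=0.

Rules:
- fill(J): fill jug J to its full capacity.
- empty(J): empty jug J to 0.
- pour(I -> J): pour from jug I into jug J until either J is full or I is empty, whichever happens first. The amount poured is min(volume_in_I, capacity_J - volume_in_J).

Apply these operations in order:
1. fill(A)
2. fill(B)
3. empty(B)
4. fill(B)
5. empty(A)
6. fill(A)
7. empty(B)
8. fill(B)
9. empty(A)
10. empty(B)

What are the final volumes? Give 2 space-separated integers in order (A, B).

Answer: 0 0

Derivation:
Step 1: fill(A) -> (A=4 B=0)
Step 2: fill(B) -> (A=4 B=11)
Step 3: empty(B) -> (A=4 B=0)
Step 4: fill(B) -> (A=4 B=11)
Step 5: empty(A) -> (A=0 B=11)
Step 6: fill(A) -> (A=4 B=11)
Step 7: empty(B) -> (A=4 B=0)
Step 8: fill(B) -> (A=4 B=11)
Step 9: empty(A) -> (A=0 B=11)
Step 10: empty(B) -> (A=0 B=0)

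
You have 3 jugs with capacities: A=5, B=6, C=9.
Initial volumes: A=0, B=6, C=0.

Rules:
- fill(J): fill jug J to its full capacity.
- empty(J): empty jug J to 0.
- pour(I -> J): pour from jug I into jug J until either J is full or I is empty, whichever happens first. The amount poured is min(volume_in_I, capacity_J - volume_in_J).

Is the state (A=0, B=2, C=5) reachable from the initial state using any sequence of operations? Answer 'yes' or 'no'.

Answer: yes

Derivation:
BFS from (A=0, B=6, C=0):
  1. fill(A) -> (A=5 B=6 C=0)
  2. pour(A -> C) -> (A=0 B=6 C=5)
  3. fill(A) -> (A=5 B=6 C=5)
  4. pour(B -> C) -> (A=5 B=2 C=9)
  5. empty(C) -> (A=5 B=2 C=0)
  6. pour(A -> C) -> (A=0 B=2 C=5)
Target reached → yes.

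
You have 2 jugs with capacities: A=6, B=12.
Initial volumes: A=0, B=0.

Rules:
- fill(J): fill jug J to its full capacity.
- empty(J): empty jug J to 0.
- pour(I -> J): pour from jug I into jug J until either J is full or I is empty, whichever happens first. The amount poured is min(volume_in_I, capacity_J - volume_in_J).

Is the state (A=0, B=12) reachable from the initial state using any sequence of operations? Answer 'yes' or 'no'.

BFS from (A=0, B=0):
  1. fill(B) -> (A=0 B=12)
Target reached → yes.

Answer: yes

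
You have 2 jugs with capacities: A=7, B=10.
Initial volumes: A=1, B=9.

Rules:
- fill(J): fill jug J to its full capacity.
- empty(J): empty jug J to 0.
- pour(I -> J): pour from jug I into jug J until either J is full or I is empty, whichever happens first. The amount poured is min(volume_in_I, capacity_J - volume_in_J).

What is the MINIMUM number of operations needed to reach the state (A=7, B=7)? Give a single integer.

Answer: 4

Derivation:
BFS from (A=1, B=9). One shortest path:
  1. fill(A) -> (A=7 B=9)
  2. empty(B) -> (A=7 B=0)
  3. pour(A -> B) -> (A=0 B=7)
  4. fill(A) -> (A=7 B=7)
Reached target in 4 moves.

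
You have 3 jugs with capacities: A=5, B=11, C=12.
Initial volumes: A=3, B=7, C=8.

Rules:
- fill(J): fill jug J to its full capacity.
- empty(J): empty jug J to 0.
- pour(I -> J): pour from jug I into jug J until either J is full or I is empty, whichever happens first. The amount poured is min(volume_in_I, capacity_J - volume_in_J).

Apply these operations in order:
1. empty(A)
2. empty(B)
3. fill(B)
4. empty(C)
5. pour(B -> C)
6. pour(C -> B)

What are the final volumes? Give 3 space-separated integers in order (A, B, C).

Answer: 0 11 0

Derivation:
Step 1: empty(A) -> (A=0 B=7 C=8)
Step 2: empty(B) -> (A=0 B=0 C=8)
Step 3: fill(B) -> (A=0 B=11 C=8)
Step 4: empty(C) -> (A=0 B=11 C=0)
Step 5: pour(B -> C) -> (A=0 B=0 C=11)
Step 6: pour(C -> B) -> (A=0 B=11 C=0)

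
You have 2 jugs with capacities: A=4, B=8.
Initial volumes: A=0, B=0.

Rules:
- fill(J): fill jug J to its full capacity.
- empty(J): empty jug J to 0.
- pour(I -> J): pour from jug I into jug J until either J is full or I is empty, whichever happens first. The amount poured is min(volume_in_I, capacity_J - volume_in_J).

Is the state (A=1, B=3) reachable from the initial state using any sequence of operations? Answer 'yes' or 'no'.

BFS explored all 6 reachable states.
Reachable set includes: (0,0), (0,4), (0,8), (4,0), (4,4), (4,8)
Target (A=1, B=3) not in reachable set → no.

Answer: no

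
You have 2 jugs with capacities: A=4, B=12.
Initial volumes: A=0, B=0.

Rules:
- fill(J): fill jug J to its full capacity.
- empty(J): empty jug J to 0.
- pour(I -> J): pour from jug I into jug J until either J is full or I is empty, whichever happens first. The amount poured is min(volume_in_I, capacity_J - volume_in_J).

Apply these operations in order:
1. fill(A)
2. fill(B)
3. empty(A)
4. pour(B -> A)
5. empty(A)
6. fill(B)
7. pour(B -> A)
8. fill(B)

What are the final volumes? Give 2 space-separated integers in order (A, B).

Step 1: fill(A) -> (A=4 B=0)
Step 2: fill(B) -> (A=4 B=12)
Step 3: empty(A) -> (A=0 B=12)
Step 4: pour(B -> A) -> (A=4 B=8)
Step 5: empty(A) -> (A=0 B=8)
Step 6: fill(B) -> (A=0 B=12)
Step 7: pour(B -> A) -> (A=4 B=8)
Step 8: fill(B) -> (A=4 B=12)

Answer: 4 12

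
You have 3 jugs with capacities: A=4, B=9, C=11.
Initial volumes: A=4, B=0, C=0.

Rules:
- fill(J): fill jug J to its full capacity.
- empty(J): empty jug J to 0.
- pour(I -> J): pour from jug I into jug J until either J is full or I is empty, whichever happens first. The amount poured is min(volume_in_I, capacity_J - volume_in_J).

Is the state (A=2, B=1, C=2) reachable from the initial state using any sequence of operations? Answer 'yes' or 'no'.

BFS explored all 360 reachable states.
Reachable set includes: (0,0,0), (0,0,1), (0,0,2), (0,0,3), (0,0,4), (0,0,5), (0,0,6), (0,0,7), (0,0,8), (0,0,9), (0,0,10), (0,0,11) ...
Target (A=2, B=1, C=2) not in reachable set → no.

Answer: no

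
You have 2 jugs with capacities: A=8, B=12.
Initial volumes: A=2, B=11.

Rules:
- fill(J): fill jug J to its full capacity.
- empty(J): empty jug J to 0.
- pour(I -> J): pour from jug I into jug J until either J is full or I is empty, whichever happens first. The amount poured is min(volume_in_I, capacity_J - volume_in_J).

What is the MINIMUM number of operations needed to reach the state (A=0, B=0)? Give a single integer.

BFS from (A=2, B=11). One shortest path:
  1. empty(A) -> (A=0 B=11)
  2. empty(B) -> (A=0 B=0)
Reached target in 2 moves.

Answer: 2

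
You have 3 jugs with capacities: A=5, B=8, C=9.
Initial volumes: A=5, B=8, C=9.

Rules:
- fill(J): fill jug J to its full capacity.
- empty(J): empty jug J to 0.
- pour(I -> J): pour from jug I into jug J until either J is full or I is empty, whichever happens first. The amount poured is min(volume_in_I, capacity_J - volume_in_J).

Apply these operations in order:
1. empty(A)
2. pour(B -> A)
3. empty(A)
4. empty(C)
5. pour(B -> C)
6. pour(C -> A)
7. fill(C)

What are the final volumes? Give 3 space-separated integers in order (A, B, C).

Step 1: empty(A) -> (A=0 B=8 C=9)
Step 2: pour(B -> A) -> (A=5 B=3 C=9)
Step 3: empty(A) -> (A=0 B=3 C=9)
Step 4: empty(C) -> (A=0 B=3 C=0)
Step 5: pour(B -> C) -> (A=0 B=0 C=3)
Step 6: pour(C -> A) -> (A=3 B=0 C=0)
Step 7: fill(C) -> (A=3 B=0 C=9)

Answer: 3 0 9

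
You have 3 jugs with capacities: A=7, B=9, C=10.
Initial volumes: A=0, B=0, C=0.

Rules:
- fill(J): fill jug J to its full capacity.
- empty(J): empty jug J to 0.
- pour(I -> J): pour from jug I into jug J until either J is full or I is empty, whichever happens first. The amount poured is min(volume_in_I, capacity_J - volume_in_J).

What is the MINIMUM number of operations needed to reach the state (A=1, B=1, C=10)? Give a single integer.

Answer: 8

Derivation:
BFS from (A=0, B=0, C=0). One shortest path:
  1. fill(C) -> (A=0 B=0 C=10)
  2. pour(C -> B) -> (A=0 B=9 C=1)
  3. pour(B -> A) -> (A=7 B=2 C=1)
  4. empty(A) -> (A=0 B=2 C=1)
  5. pour(C -> A) -> (A=1 B=2 C=0)
  6. pour(B -> C) -> (A=1 B=0 C=2)
  7. fill(B) -> (A=1 B=9 C=2)
  8. pour(B -> C) -> (A=1 B=1 C=10)
Reached target in 8 moves.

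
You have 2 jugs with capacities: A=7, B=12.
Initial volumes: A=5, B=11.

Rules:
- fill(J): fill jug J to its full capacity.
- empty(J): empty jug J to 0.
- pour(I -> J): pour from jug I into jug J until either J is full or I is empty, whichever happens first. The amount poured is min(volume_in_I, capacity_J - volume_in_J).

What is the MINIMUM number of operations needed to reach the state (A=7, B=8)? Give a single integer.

BFS from (A=5, B=11). One shortest path:
  1. fill(B) -> (A=5 B=12)
  2. pour(B -> A) -> (A=7 B=10)
  3. empty(A) -> (A=0 B=10)
  4. pour(B -> A) -> (A=7 B=3)
  5. empty(A) -> (A=0 B=3)
  6. pour(B -> A) -> (A=3 B=0)
  7. fill(B) -> (A=3 B=12)
  8. pour(B -> A) -> (A=7 B=8)
Reached target in 8 moves.

Answer: 8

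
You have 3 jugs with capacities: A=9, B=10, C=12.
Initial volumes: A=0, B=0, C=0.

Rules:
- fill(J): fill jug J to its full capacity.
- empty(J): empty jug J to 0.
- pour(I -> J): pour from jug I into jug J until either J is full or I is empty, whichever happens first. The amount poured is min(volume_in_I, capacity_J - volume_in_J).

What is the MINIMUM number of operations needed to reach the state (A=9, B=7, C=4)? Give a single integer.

BFS from (A=0, B=0, C=0). One shortest path:
  1. fill(B) -> (A=0 B=10 C=0)
  2. pour(B -> A) -> (A=9 B=1 C=0)
  3. pour(A -> C) -> (A=0 B=1 C=9)
  4. pour(B -> A) -> (A=1 B=0 C=9)
  5. fill(B) -> (A=1 B=10 C=9)
  6. pour(B -> C) -> (A=1 B=7 C=12)
  7. pour(C -> A) -> (A=9 B=7 C=4)
Reached target in 7 moves.

Answer: 7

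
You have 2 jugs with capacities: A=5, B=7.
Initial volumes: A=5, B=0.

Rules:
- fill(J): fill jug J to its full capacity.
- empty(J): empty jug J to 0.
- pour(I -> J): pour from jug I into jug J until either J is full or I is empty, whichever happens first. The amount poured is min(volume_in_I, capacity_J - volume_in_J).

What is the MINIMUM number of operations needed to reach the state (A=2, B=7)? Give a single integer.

BFS from (A=5, B=0). One shortest path:
  1. empty(A) -> (A=0 B=0)
  2. fill(B) -> (A=0 B=7)
  3. pour(B -> A) -> (A=5 B=2)
  4. empty(A) -> (A=0 B=2)
  5. pour(B -> A) -> (A=2 B=0)
  6. fill(B) -> (A=2 B=7)
Reached target in 6 moves.

Answer: 6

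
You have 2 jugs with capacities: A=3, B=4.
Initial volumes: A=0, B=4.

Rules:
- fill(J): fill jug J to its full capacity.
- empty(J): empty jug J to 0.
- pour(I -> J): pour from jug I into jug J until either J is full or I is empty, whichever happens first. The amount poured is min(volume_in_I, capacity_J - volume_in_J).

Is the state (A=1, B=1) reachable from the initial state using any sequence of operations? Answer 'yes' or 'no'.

BFS explored all 14 reachable states.
Reachable set includes: (0,0), (0,1), (0,2), (0,3), (0,4), (1,0), (1,4), (2,0), (2,4), (3,0), (3,1), (3,2) ...
Target (A=1, B=1) not in reachable set → no.

Answer: no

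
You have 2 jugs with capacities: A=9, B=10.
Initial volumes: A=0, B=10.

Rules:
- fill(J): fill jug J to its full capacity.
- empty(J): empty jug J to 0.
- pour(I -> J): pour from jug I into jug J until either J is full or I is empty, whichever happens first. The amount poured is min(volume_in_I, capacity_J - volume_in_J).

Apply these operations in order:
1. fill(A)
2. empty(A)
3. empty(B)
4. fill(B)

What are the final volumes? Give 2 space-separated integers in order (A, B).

Answer: 0 10

Derivation:
Step 1: fill(A) -> (A=9 B=10)
Step 2: empty(A) -> (A=0 B=10)
Step 3: empty(B) -> (A=0 B=0)
Step 4: fill(B) -> (A=0 B=10)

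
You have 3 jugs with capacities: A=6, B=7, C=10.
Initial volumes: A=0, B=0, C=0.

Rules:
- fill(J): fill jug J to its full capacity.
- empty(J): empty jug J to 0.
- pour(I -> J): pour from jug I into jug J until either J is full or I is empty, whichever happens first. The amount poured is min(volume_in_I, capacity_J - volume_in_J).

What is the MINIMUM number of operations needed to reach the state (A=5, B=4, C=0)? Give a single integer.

Answer: 7

Derivation:
BFS from (A=0, B=0, C=0). One shortest path:
  1. fill(A) -> (A=6 B=0 C=0)
  2. fill(C) -> (A=6 B=0 C=10)
  3. pour(A -> B) -> (A=0 B=6 C=10)
  4. pour(C -> A) -> (A=6 B=6 C=4)
  5. pour(A -> B) -> (A=5 B=7 C=4)
  6. empty(B) -> (A=5 B=0 C=4)
  7. pour(C -> B) -> (A=5 B=4 C=0)
Reached target in 7 moves.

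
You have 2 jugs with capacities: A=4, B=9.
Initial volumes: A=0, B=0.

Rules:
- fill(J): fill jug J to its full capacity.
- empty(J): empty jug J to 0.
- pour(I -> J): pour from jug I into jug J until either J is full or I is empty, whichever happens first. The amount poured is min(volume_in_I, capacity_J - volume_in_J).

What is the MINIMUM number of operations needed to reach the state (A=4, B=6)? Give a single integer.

BFS from (A=0, B=0). One shortest path:
  1. fill(B) -> (A=0 B=9)
  2. pour(B -> A) -> (A=4 B=5)
  3. empty(A) -> (A=0 B=5)
  4. pour(B -> A) -> (A=4 B=1)
  5. empty(A) -> (A=0 B=1)
  6. pour(B -> A) -> (A=1 B=0)
  7. fill(B) -> (A=1 B=9)
  8. pour(B -> A) -> (A=4 B=6)
Reached target in 8 moves.

Answer: 8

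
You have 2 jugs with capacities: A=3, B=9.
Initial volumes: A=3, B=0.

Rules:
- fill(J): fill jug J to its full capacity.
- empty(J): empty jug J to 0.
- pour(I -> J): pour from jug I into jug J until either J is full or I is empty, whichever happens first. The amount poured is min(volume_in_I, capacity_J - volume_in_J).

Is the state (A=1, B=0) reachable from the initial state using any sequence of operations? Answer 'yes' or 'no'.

Answer: no

Derivation:
BFS explored all 8 reachable states.
Reachable set includes: (0,0), (0,3), (0,6), (0,9), (3,0), (3,3), (3,6), (3,9)
Target (A=1, B=0) not in reachable set → no.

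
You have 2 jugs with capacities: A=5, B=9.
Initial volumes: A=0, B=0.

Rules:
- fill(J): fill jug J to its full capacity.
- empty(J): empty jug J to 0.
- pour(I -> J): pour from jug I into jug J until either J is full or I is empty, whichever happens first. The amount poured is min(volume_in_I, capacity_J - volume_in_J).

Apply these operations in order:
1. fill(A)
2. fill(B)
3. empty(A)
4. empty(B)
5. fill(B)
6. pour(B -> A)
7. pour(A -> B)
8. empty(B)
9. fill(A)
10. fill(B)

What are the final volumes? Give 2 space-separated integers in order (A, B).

Step 1: fill(A) -> (A=5 B=0)
Step 2: fill(B) -> (A=5 B=9)
Step 3: empty(A) -> (A=0 B=9)
Step 4: empty(B) -> (A=0 B=0)
Step 5: fill(B) -> (A=0 B=9)
Step 6: pour(B -> A) -> (A=5 B=4)
Step 7: pour(A -> B) -> (A=0 B=9)
Step 8: empty(B) -> (A=0 B=0)
Step 9: fill(A) -> (A=5 B=0)
Step 10: fill(B) -> (A=5 B=9)

Answer: 5 9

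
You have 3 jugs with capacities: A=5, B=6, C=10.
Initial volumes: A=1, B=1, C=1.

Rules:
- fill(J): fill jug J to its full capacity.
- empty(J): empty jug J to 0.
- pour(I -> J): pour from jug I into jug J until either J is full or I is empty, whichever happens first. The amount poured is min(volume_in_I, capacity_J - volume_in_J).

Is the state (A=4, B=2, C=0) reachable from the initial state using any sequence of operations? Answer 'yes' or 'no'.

BFS from (A=1, B=1, C=1):
  1. empty(B) -> (A=1 B=0 C=1)
  2. fill(C) -> (A=1 B=0 C=10)
  3. pour(C -> B) -> (A=1 B=6 C=4)
  4. pour(B -> A) -> (A=5 B=2 C=4)
  5. empty(A) -> (A=0 B=2 C=4)
  6. pour(C -> A) -> (A=4 B=2 C=0)
Target reached → yes.

Answer: yes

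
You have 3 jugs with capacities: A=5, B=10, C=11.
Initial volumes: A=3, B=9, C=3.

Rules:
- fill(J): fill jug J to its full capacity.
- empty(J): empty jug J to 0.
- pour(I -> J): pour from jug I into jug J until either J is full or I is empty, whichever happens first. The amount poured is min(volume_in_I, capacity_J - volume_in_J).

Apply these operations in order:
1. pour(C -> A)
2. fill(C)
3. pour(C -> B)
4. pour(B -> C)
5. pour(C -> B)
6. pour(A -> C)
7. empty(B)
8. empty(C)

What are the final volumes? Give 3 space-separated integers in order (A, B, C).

Step 1: pour(C -> A) -> (A=5 B=9 C=1)
Step 2: fill(C) -> (A=5 B=9 C=11)
Step 3: pour(C -> B) -> (A=5 B=10 C=10)
Step 4: pour(B -> C) -> (A=5 B=9 C=11)
Step 5: pour(C -> B) -> (A=5 B=10 C=10)
Step 6: pour(A -> C) -> (A=4 B=10 C=11)
Step 7: empty(B) -> (A=4 B=0 C=11)
Step 8: empty(C) -> (A=4 B=0 C=0)

Answer: 4 0 0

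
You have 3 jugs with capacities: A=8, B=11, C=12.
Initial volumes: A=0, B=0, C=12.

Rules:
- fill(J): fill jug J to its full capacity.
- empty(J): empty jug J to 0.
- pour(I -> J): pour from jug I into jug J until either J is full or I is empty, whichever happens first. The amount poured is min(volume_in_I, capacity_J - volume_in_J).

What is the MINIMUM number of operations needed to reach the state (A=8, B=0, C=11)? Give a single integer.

BFS from (A=0, B=0, C=12). One shortest path:
  1. fill(A) -> (A=8 B=0 C=12)
  2. fill(B) -> (A=8 B=11 C=12)
  3. empty(C) -> (A=8 B=11 C=0)
  4. pour(B -> C) -> (A=8 B=0 C=11)
Reached target in 4 moves.

Answer: 4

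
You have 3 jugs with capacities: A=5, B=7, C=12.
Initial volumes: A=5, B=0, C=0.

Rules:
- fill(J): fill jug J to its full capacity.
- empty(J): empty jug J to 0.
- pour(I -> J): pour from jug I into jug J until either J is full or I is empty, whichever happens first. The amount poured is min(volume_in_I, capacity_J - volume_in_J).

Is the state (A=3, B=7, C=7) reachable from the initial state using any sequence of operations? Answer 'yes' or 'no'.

Answer: yes

Derivation:
BFS from (A=5, B=0, C=0):
  1. fill(C) -> (A=5 B=0 C=12)
  2. pour(A -> B) -> (A=0 B=5 C=12)
  3. pour(C -> A) -> (A=5 B=5 C=7)
  4. pour(A -> B) -> (A=3 B=7 C=7)
Target reached → yes.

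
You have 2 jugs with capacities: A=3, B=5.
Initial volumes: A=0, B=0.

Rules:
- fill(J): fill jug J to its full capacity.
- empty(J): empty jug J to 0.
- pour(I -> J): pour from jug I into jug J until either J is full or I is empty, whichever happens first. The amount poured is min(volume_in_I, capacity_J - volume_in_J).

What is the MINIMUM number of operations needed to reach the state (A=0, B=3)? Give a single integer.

Answer: 2

Derivation:
BFS from (A=0, B=0). One shortest path:
  1. fill(A) -> (A=3 B=0)
  2. pour(A -> B) -> (A=0 B=3)
Reached target in 2 moves.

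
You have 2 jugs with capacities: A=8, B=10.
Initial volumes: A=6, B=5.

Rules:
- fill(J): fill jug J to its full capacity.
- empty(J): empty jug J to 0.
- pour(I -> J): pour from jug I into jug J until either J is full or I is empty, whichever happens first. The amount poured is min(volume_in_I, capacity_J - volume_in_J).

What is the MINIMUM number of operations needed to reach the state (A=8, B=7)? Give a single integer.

Answer: 4

Derivation:
BFS from (A=6, B=5). One shortest path:
  1. empty(A) -> (A=0 B=5)
  2. pour(B -> A) -> (A=5 B=0)
  3. fill(B) -> (A=5 B=10)
  4. pour(B -> A) -> (A=8 B=7)
Reached target in 4 moves.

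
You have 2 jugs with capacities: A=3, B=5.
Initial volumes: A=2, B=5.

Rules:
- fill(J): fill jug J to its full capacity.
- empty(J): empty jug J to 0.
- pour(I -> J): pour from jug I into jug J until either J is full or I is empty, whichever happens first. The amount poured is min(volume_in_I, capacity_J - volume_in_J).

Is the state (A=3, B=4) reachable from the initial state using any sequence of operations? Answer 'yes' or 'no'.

Answer: yes

Derivation:
BFS from (A=2, B=5):
  1. pour(B -> A) -> (A=3 B=4)
Target reached → yes.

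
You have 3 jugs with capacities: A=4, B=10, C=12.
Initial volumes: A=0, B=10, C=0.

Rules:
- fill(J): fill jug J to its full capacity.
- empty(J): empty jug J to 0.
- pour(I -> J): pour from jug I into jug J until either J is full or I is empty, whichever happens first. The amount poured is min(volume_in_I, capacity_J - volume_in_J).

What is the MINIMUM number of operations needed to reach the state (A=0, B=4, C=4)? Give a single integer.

BFS from (A=0, B=10, C=0). One shortest path:
  1. fill(A) -> (A=4 B=10 C=0)
  2. empty(B) -> (A=4 B=0 C=0)
  3. pour(A -> B) -> (A=0 B=4 C=0)
  4. fill(A) -> (A=4 B=4 C=0)
  5. pour(A -> C) -> (A=0 B=4 C=4)
Reached target in 5 moves.

Answer: 5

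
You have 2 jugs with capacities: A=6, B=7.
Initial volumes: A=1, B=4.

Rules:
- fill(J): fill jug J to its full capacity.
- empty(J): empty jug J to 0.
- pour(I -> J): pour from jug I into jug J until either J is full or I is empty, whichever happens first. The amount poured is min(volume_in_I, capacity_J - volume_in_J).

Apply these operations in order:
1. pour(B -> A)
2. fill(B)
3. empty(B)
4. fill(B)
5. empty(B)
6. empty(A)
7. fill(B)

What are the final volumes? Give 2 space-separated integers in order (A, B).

Step 1: pour(B -> A) -> (A=5 B=0)
Step 2: fill(B) -> (A=5 B=7)
Step 3: empty(B) -> (A=5 B=0)
Step 4: fill(B) -> (A=5 B=7)
Step 5: empty(B) -> (A=5 B=0)
Step 6: empty(A) -> (A=0 B=0)
Step 7: fill(B) -> (A=0 B=7)

Answer: 0 7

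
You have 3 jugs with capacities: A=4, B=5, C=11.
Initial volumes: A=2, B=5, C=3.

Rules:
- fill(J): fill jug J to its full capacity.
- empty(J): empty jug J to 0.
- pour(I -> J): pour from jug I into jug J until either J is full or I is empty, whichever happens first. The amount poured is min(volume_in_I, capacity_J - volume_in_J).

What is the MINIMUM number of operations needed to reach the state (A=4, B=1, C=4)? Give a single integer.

Answer: 4

Derivation:
BFS from (A=2, B=5, C=3). One shortest path:
  1. fill(A) -> (A=4 B=5 C=3)
  2. empty(C) -> (A=4 B=5 C=0)
  3. pour(A -> C) -> (A=0 B=5 C=4)
  4. pour(B -> A) -> (A=4 B=1 C=4)
Reached target in 4 moves.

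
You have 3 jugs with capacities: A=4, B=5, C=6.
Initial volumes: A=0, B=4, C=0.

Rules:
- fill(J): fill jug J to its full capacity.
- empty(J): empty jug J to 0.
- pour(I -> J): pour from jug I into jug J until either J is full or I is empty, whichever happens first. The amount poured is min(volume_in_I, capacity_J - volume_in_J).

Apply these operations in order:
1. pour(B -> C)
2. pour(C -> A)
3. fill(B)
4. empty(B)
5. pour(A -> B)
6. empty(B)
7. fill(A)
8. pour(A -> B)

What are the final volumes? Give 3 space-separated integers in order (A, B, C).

Step 1: pour(B -> C) -> (A=0 B=0 C=4)
Step 2: pour(C -> A) -> (A=4 B=0 C=0)
Step 3: fill(B) -> (A=4 B=5 C=0)
Step 4: empty(B) -> (A=4 B=0 C=0)
Step 5: pour(A -> B) -> (A=0 B=4 C=0)
Step 6: empty(B) -> (A=0 B=0 C=0)
Step 7: fill(A) -> (A=4 B=0 C=0)
Step 8: pour(A -> B) -> (A=0 B=4 C=0)

Answer: 0 4 0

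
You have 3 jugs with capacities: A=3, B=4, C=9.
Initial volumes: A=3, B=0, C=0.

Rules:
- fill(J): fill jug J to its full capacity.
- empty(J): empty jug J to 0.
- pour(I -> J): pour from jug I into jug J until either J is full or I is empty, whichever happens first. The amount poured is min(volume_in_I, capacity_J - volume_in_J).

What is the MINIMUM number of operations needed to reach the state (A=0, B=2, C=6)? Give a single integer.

Answer: 6

Derivation:
BFS from (A=3, B=0, C=0). One shortest path:
  1. fill(C) -> (A=3 B=0 C=9)
  2. pour(A -> B) -> (A=0 B=3 C=9)
  3. pour(C -> A) -> (A=3 B=3 C=6)
  4. pour(A -> B) -> (A=2 B=4 C=6)
  5. empty(B) -> (A=2 B=0 C=6)
  6. pour(A -> B) -> (A=0 B=2 C=6)
Reached target in 6 moves.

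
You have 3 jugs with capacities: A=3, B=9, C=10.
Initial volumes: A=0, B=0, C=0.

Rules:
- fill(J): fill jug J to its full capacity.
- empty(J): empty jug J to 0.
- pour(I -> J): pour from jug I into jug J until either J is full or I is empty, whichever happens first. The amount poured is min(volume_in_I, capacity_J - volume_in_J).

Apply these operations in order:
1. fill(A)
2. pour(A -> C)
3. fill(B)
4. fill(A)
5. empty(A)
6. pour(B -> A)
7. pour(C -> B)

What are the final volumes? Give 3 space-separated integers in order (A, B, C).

Answer: 3 9 0

Derivation:
Step 1: fill(A) -> (A=3 B=0 C=0)
Step 2: pour(A -> C) -> (A=0 B=0 C=3)
Step 3: fill(B) -> (A=0 B=9 C=3)
Step 4: fill(A) -> (A=3 B=9 C=3)
Step 5: empty(A) -> (A=0 B=9 C=3)
Step 6: pour(B -> A) -> (A=3 B=6 C=3)
Step 7: pour(C -> B) -> (A=3 B=9 C=0)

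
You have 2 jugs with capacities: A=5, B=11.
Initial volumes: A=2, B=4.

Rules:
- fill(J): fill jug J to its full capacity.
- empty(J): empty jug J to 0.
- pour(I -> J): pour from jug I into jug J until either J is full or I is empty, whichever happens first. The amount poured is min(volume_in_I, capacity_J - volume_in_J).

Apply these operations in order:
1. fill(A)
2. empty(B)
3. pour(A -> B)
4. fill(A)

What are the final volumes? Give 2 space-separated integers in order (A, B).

Answer: 5 5

Derivation:
Step 1: fill(A) -> (A=5 B=4)
Step 2: empty(B) -> (A=5 B=0)
Step 3: pour(A -> B) -> (A=0 B=5)
Step 4: fill(A) -> (A=5 B=5)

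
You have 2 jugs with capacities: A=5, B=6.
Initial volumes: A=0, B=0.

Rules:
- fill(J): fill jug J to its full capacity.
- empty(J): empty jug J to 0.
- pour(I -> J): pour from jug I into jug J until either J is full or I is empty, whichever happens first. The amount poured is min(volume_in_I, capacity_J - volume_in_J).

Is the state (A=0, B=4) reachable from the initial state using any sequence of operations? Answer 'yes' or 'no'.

Answer: yes

Derivation:
BFS from (A=0, B=0):
  1. fill(A) -> (A=5 B=0)
  2. pour(A -> B) -> (A=0 B=5)
  3. fill(A) -> (A=5 B=5)
  4. pour(A -> B) -> (A=4 B=6)
  5. empty(B) -> (A=4 B=0)
  6. pour(A -> B) -> (A=0 B=4)
Target reached → yes.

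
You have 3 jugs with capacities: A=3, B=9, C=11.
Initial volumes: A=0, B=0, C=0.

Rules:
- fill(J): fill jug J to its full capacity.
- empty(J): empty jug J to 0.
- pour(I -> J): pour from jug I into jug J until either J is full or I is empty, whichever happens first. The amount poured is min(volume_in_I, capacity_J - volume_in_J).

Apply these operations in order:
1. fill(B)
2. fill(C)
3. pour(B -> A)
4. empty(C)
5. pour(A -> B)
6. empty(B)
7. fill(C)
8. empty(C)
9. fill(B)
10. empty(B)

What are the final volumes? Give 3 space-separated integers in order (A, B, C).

Answer: 0 0 0

Derivation:
Step 1: fill(B) -> (A=0 B=9 C=0)
Step 2: fill(C) -> (A=0 B=9 C=11)
Step 3: pour(B -> A) -> (A=3 B=6 C=11)
Step 4: empty(C) -> (A=3 B=6 C=0)
Step 5: pour(A -> B) -> (A=0 B=9 C=0)
Step 6: empty(B) -> (A=0 B=0 C=0)
Step 7: fill(C) -> (A=0 B=0 C=11)
Step 8: empty(C) -> (A=0 B=0 C=0)
Step 9: fill(B) -> (A=0 B=9 C=0)
Step 10: empty(B) -> (A=0 B=0 C=0)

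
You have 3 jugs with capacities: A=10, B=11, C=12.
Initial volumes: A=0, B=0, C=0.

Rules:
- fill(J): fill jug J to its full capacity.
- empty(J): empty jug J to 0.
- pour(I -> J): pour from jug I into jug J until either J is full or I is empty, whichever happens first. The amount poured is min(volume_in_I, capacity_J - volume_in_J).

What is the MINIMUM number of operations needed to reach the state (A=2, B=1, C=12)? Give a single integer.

BFS from (A=0, B=0, C=0). One shortest path:
  1. fill(B) -> (A=0 B=11 C=0)
  2. fill(C) -> (A=0 B=11 C=12)
  3. pour(B -> A) -> (A=10 B=1 C=12)
  4. empty(A) -> (A=0 B=1 C=12)
  5. pour(C -> A) -> (A=10 B=1 C=2)
  6. empty(A) -> (A=0 B=1 C=2)
  7. pour(C -> A) -> (A=2 B=1 C=0)
  8. fill(C) -> (A=2 B=1 C=12)
Reached target in 8 moves.

Answer: 8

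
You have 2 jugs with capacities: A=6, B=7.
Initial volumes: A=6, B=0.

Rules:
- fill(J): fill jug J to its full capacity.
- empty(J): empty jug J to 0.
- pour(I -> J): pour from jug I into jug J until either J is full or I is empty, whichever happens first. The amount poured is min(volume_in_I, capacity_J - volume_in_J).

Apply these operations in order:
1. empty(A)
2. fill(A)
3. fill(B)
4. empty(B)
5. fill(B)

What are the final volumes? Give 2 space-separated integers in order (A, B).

Answer: 6 7

Derivation:
Step 1: empty(A) -> (A=0 B=0)
Step 2: fill(A) -> (A=6 B=0)
Step 3: fill(B) -> (A=6 B=7)
Step 4: empty(B) -> (A=6 B=0)
Step 5: fill(B) -> (A=6 B=7)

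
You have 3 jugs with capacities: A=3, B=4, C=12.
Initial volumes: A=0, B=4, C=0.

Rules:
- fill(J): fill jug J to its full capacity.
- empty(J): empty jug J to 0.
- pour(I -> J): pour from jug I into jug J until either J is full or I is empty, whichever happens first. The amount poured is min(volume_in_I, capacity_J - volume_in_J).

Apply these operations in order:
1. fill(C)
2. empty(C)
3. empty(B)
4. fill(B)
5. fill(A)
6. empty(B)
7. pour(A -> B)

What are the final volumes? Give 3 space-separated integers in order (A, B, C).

Answer: 0 3 0

Derivation:
Step 1: fill(C) -> (A=0 B=4 C=12)
Step 2: empty(C) -> (A=0 B=4 C=0)
Step 3: empty(B) -> (A=0 B=0 C=0)
Step 4: fill(B) -> (A=0 B=4 C=0)
Step 5: fill(A) -> (A=3 B=4 C=0)
Step 6: empty(B) -> (A=3 B=0 C=0)
Step 7: pour(A -> B) -> (A=0 B=3 C=0)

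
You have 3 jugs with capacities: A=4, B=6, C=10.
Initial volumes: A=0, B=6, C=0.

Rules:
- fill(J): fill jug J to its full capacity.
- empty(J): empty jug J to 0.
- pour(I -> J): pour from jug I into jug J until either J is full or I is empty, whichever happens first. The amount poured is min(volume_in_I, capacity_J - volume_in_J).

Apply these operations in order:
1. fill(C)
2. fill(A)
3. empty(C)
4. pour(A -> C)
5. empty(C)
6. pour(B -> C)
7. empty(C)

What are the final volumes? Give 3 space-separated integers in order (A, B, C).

Answer: 0 0 0

Derivation:
Step 1: fill(C) -> (A=0 B=6 C=10)
Step 2: fill(A) -> (A=4 B=6 C=10)
Step 3: empty(C) -> (A=4 B=6 C=0)
Step 4: pour(A -> C) -> (A=0 B=6 C=4)
Step 5: empty(C) -> (A=0 B=6 C=0)
Step 6: pour(B -> C) -> (A=0 B=0 C=6)
Step 7: empty(C) -> (A=0 B=0 C=0)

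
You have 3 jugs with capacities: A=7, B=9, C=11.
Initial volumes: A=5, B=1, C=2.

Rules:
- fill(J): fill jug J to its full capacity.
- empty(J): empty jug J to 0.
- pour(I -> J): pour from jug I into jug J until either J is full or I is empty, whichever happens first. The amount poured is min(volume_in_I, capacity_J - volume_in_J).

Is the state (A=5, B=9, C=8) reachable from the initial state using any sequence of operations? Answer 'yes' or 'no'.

BFS from (A=5, B=1, C=2):
  1. pour(A -> B) -> (A=0 B=6 C=2)
  2. fill(A) -> (A=7 B=6 C=2)
  3. pour(A -> C) -> (A=0 B=6 C=9)
  4. fill(A) -> (A=7 B=6 C=9)
  5. pour(A -> C) -> (A=5 B=6 C=11)
  6. pour(C -> B) -> (A=5 B=9 C=8)
Target reached → yes.

Answer: yes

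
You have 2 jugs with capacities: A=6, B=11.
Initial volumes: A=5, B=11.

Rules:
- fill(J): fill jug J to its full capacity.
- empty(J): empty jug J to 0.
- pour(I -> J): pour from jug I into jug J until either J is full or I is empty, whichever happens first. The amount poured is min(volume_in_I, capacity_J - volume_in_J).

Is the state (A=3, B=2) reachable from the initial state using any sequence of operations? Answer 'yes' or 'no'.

BFS explored all 34 reachable states.
Reachable set includes: (0,0), (0,1), (0,2), (0,3), (0,4), (0,5), (0,6), (0,7), (0,8), (0,9), (0,10), (0,11) ...
Target (A=3, B=2) not in reachable set → no.

Answer: no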